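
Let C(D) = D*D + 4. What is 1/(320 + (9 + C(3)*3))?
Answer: 1/368 ≈ 0.0027174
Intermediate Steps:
C(D) = 4 + D**2 (C(D) = D**2 + 4 = 4 + D**2)
1/(320 + (9 + C(3)*3)) = 1/(320 + (9 + (4 + 3**2)*3)) = 1/(320 + (9 + (4 + 9)*3)) = 1/(320 + (9 + 13*3)) = 1/(320 + (9 + 39)) = 1/(320 + 48) = 1/368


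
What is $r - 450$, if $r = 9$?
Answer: $-441$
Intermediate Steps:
$r - 450 = 9 - 450 = -441$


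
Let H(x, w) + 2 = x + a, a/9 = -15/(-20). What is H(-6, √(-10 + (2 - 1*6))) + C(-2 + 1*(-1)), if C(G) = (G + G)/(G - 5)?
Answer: -½ ≈ -0.50000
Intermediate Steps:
a = 27/4 (a = 9*(-15/(-20)) = 9*(-15*(-1/20)) = 9*(¾) = 27/4 ≈ 6.7500)
C(G) = 2*G/(-5 + G) (C(G) = (2*G)/(-5 + G) = 2*G/(-5 + G))
H(x, w) = 19/4 + x (H(x, w) = -2 + (x + 27/4) = -2 + (27/4 + x) = 19/4 + x)
H(-6, √(-10 + (2 - 1*6))) + C(-2 + 1*(-1)) = (19/4 - 6) + 2*(-2 + 1*(-1))/(-5 + (-2 + 1*(-1))) = -5/4 + 2*(-2 - 1)/(-5 + (-2 - 1)) = -5/4 + 2*(-3)/(-5 - 3) = -5/4 + 2*(-3)/(-8) = -5/4 + 2*(-3)*(-⅛) = -5/4 + ¾ = -½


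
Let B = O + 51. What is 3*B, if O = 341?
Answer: 1176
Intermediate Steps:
B = 392 (B = 341 + 51 = 392)
3*B = 3*392 = 1176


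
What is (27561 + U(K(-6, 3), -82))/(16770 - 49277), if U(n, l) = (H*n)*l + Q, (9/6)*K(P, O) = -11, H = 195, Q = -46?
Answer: -144775/32507 ≈ -4.4537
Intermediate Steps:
K(P, O) = -22/3 (K(P, O) = (2/3)*(-11) = -22/3)
U(n, l) = -46 + 195*l*n (U(n, l) = (195*n)*l - 46 = 195*l*n - 46 = -46 + 195*l*n)
(27561 + U(K(-6, 3), -82))/(16770 - 49277) = (27561 + (-46 + 195*(-82)*(-22/3)))/(16770 - 49277) = (27561 + (-46 + 117260))/(-32507) = (27561 + 117214)*(-1/32507) = 144775*(-1/32507) = -144775/32507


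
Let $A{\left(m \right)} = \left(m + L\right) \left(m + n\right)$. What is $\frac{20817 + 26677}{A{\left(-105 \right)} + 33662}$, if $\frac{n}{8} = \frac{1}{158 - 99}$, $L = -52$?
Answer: $\frac{2802146}{2957417} \approx 0.9475$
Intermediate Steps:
$n = \frac{8}{59}$ ($n = \frac{8}{158 - 99} = \frac{8}{59} \approx 0.13559$)
$A{\left(m \right)} = \left(-52 + m\right) \left(\frac{8}{59} + m\right)$ ($A{\left(m \right)} = \left(m - 52\right) \left(m + \frac{8}{59}\right) = \left(-52 + m\right) \left(\frac{8}{59} + m\right)$)
$\frac{20817 + 26677}{A{\left(-105 \right)} + 33662} = \frac{20817 + 26677}{\left(- \frac{416}{59} + \left(-105\right)^{2} - - \frac{321300}{59}\right) + 33662} = \frac{47494}{\left(- \frac{416}{59} + 11025 + \frac{321300}{59}\right) + 33662} = \frac{47494}{\frac{971359}{59} + 33662} = \frac{47494}{\frac{2957417}{59}} = 47494 \cdot \frac{59}{2957417} = \frac{2802146}{2957417}$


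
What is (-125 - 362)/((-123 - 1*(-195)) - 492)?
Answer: 487/420 ≈ 1.1595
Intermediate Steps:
(-125 - 362)/((-123 - 1*(-195)) - 492) = -487/((-123 + 195) - 492) = -487/(72 - 492) = -487/(-420) = -487*(-1/420) = 487/420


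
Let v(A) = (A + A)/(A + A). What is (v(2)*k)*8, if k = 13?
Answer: 104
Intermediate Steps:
v(A) = 1 (v(A) = (2*A)/((2*A)) = (2*A)*(1/(2*A)) = 1)
(v(2)*k)*8 = (1*13)*8 = 13*8 = 104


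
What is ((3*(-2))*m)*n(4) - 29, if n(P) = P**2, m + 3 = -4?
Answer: 643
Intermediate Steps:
m = -7 (m = -3 - 4 = -7)
((3*(-2))*m)*n(4) - 29 = ((3*(-2))*(-7))*4**2 - 29 = -6*(-7)*16 - 29 = 42*16 - 29 = 672 - 29 = 643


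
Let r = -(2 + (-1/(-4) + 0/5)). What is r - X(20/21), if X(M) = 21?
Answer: -93/4 ≈ -23.250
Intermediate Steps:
r = -9/4 (r = -(2 + (-1*(-¼) + 0*(⅕))) = -(2 + (¼ + 0)) = -(2 + ¼) = -1*9/4 = -9/4 ≈ -2.2500)
r - X(20/21) = -9/4 - 1*21 = -9/4 - 21 = -93/4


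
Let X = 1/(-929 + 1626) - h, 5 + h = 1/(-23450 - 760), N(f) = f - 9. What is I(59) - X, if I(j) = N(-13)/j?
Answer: -5350644803/995587830 ≈ -5.3744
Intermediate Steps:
N(f) = -9 + f
h = -121051/24210 (h = -5 + 1/(-23450 - 760) = -5 + 1/(-24210) = -5 - 1/24210 = -121051/24210 ≈ -5.0000)
I(j) = -22/j (I(j) = (-9 - 13)/j = -22/j)
X = 84396757/16874370 (X = 1/(-929 + 1626) - 1*(-121051/24210) = 1/697 + 121051/24210 = 84396757/16874370 ≈ 5.0015)
I(59) - X = -22/59 - 1*84396757/16874370 = -22*1/59 - 84396757/16874370 = -22/59 - 84396757/16874370 = -5350644803/995587830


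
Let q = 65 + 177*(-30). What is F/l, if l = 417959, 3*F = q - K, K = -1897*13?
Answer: 6472/417959 ≈ 0.015485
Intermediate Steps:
q = -5245 (q = 65 - 5310 = -5245)
K = -24661
F = 6472 (F = (-5245 - 1*(-24661))/3 = (-5245 + 24661)/3 = (1/3)*19416 = 6472)
F/l = 6472/417959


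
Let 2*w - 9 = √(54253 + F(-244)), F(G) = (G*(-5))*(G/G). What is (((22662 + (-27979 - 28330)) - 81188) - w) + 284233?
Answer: 338787/2 - 41*√33/2 ≈ 1.6928e+5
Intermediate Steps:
F(G) = -5*G (F(G) = -5*G*1 = -5*G)
w = 9/2 + 41*√33/2 (w = 9/2 + √(54253 - 5*(-244))/2 = 9/2 + √(54253 + 1220)/2 = 9/2 + √55473/2 = 9/2 + (41*√33)/2 = 9/2 + 41*√33/2 ≈ 122.26)
(((22662 + (-27979 - 28330)) - 81188) - w) + 284233 = (((22662 + (-27979 - 28330)) - 81188) - (9/2 + 41*√33/2)) + 284233 = (((22662 - 56309) - 81188) + (-9/2 - 41*√33/2)) + 284233 = ((-33647 - 81188) + (-9/2 - 41*√33/2)) + 284233 = (-114835 + (-9/2 - 41*√33/2)) + 284233 = (-229679/2 - 41*√33/2) + 284233 = 338787/2 - 41*√33/2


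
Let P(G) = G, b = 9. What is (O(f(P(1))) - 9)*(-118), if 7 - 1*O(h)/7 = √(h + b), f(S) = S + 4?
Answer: -4720 + 826*√14 ≈ -1629.4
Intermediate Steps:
f(S) = 4 + S
O(h) = 49 - 7*√(9 + h) (O(h) = 49 - 7*√(h + 9) = 49 - 7*√(9 + h))
(O(f(P(1))) - 9)*(-118) = ((49 - 7*√(9 + (4 + 1))) - 9)*(-118) = ((49 - 7*√(9 + 5)) - 9)*(-118) = ((49 - 7*√14) - 9)*(-118) = (40 - 7*√14)*(-118) = -4720 + 826*√14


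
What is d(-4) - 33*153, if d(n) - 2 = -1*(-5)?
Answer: -5042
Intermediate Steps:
d(n) = 7 (d(n) = 2 - 1*(-5) = 2 + 5 = 7)
d(-4) - 33*153 = 7 - 33*153 = 7 - 5049 = -5042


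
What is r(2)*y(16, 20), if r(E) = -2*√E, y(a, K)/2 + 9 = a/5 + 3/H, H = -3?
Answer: 136*√2/5 ≈ 38.467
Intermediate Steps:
y(a, K) = -20 + 2*a/5 (y(a, K) = -18 + 2*(a/5 + 3/(-3)) = -18 + 2*(a*(⅕) + 3*(-⅓)) = -18 + 2*(a/5 - 1) = -18 + 2*(-1 + a/5) = -18 + (-2 + 2*a/5) = -20 + 2*a/5)
r(2)*y(16, 20) = (-2*√2)*(-20 + (⅖)*16) = (-2*√2)*(-20 + 32/5) = -2*√2*(-68/5) = 136*√2/5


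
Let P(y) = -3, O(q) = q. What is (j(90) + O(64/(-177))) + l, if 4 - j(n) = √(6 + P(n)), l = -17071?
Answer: -3020923/177 - √3 ≈ -17069.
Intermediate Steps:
j(n) = 4 - √3 (j(n) = 4 - √(6 - 3) = 4 - √3)
(j(90) + O(64/(-177))) + l = ((4 - √3) + 64/(-177)) - 17071 = ((4 - √3) + 64*(-1/177)) - 17071 = ((4 - √3) - 64/177) - 17071 = (644/177 - √3) - 17071 = -3020923/177 - √3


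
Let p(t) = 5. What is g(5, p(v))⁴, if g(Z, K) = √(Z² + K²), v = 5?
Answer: 2500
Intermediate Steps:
g(Z, K) = √(K² + Z²)
g(5, p(v))⁴ = (√(5² + 5²))⁴ = (√(25 + 25))⁴ = (√50)⁴ = (5*√2)⁴ = 2500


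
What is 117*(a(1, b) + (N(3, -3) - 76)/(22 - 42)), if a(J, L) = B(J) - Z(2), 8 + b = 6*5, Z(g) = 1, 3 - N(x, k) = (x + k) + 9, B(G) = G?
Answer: 4797/10 ≈ 479.70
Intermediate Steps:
N(x, k) = -6 - k - x (N(x, k) = 3 - ((x + k) + 9) = 3 - ((k + x) + 9) = 3 - (9 + k + x) = 3 + (-9 - k - x) = -6 - k - x)
b = 22 (b = -8 + 6*5 = -8 + 30 = 22)
a(J, L) = -1 + J (a(J, L) = J - 1*1 = J - 1 = -1 + J)
117*(a(1, b) + (N(3, -3) - 76)/(22 - 42)) = 117*((-1 + 1) + ((-6 - 1*(-3) - 1*3) - 76)/(22 - 42)) = 117*(0 + ((-6 + 3 - 3) - 76)/(-20)) = 117*(0 + (-6 - 76)*(-1/20)) = 117*(0 - 82*(-1/20)) = 117*(0 + 41/10) = 117*(41/10) = 4797/10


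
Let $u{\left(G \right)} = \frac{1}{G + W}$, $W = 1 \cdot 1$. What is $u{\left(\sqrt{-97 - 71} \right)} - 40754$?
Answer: $\frac{- 81508 \sqrt{42} + 40753 i}{- i + 2 \sqrt{42}} \approx -40754.0 - 0.076694 i$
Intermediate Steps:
$W = 1$
$u{\left(G \right)} = \frac{1}{1 + G}$ ($u{\left(G \right)} = \frac{1}{G + 1} = \frac{1}{1 + G}$)
$u{\left(\sqrt{-97 - 71} \right)} - 40754 = \frac{1}{1 + \sqrt{-97 - 71}} - 40754 = \frac{1}{1 + \sqrt{-168}} - 40754 = \frac{1}{1 + 2 i \sqrt{42}} - 40754 = -40754 + \frac{1}{1 + 2 i \sqrt{42}}$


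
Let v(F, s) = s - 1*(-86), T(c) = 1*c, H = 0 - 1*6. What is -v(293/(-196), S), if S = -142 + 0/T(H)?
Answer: 56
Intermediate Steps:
H = -6 (H = 0 - 6 = -6)
T(c) = c
S = -142 (S = -142 + 0/(-6) = -142 + 0*(-⅙) = -142 + 0 = -142)
v(F, s) = 86 + s (v(F, s) = s + 86 = 86 + s)
-v(293/(-196), S) = -(86 - 142) = -1*(-56) = 56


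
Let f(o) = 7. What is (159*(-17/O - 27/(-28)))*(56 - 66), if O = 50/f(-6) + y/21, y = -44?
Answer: 53505/14 ≈ 3821.8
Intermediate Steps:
O = 106/21 (O = 50/7 - 44/21 = 106/21 ≈ 5.0476)
(159*(-17/O - 27/(-28)))*(56 - 66) = (159*(-17/106/21 - 27/(-28)))*(56 - 66) = (159*(-17*21/106 - 27*(-1/28)))*(-10) = (159*(-357/106 + 27/28))*(-10) = (159*(-3567/1484))*(-10) = -10701/28*(-10) = 53505/14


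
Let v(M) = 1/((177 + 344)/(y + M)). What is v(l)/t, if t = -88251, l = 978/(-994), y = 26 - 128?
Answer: 17061/7617149729 ≈ 2.2398e-6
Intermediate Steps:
y = -102
l = -489/497 (l = 978*(-1/994) = -489/497 ≈ -0.98390)
v(M) = -102/521 + M/521 (v(M) = 1/((177 + 344)/(-102 + M)) = 1/(521/(-102 + M)) = -102/521 + M/521)
v(l)/t = (-102/521 + (1/521)*(-489/497))/(-88251) = (-102/521 - 489/258937)*(-1/88251) = -51183/258937*(-1/88251) = 17061/7617149729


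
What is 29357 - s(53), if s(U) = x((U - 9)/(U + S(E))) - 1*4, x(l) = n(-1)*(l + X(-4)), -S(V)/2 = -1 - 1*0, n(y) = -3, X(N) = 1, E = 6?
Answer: 146832/5 ≈ 29366.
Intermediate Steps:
S(V) = 2 (S(V) = -2*(-1 - 1*0) = -2*(-1 + 0) = -2*(-1) = 2)
x(l) = -3 - 3*l (x(l) = -3*(l + 1) = -3*(1 + l) = -3 - 3*l)
s(U) = -7 - 3*(-9 + U)/(2 + U) (s(U) = (-3 - 3*(U - 9)/(U + 2)) - 1*4 = (-3 - 3*(-9 + U)/(2 + U)) - 4 = -7 - 3*(-9 + U)/(2 + U))
29357 - s(53) = 29357 - (13 - 10*53)/(2 + 53) = 29357 - (13 - 530)/55 = 29357 - (-517)/55 = 29357 - 1*(-47/5) = 29357 + 47/5 = 146832/5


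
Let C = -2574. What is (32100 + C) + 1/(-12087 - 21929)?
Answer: 1004356415/34016 ≈ 29526.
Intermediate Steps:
(32100 + C) + 1/(-12087 - 21929) = (32100 - 2574) + 1/(-12087 - 21929) = 29526 + 1/(-34016) = 29526 - 1/34016 = 1004356415/34016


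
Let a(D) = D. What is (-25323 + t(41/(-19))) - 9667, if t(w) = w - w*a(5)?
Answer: -664646/19 ≈ -34981.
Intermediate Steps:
t(w) = -4*w (t(w) = w - w*5 = w - 5*w = -4*w)
(-25323 + t(41/(-19))) - 9667 = (-25323 - 164/(-19)) - 9667 = (-25323 - 164*(-1)/19) - 9667 = (-25323 - 4*(-41/19)) - 9667 = (-25323 + 164/19) - 9667 = -480973/19 - 9667 = -664646/19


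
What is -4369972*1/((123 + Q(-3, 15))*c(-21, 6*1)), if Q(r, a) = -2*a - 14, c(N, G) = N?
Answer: 4369972/1659 ≈ 2634.1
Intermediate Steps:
Q(r, a) = -14 - 2*a
-4369972*1/((123 + Q(-3, 15))*c(-21, 6*1)) = -4369972*(-1/(21*(123 + (-14 - 2*15)))) = -4369972*(-1/(21*(123 + (-14 - 30)))) = -4369972*(-1/(21*(123 - 44))) = -4369972/(79*(-21)) = -4369972/(-1659) = -4369972*(-1/1659) = 4369972/1659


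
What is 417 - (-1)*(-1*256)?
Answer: 161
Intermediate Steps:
417 - (-1)*(-1*256) = 417 - (-1)*(-256) = 417 - 1*256 = 417 - 256 = 161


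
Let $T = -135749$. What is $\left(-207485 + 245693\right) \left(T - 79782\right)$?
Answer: $-8235008448$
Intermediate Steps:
$\left(-207485 + 245693\right) \left(T - 79782\right) = \left(-207485 + 245693\right) \left(-135749 - 79782\right) = 38208 \left(-215531\right) = -8235008448$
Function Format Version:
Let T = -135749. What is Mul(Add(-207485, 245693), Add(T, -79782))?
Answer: -8235008448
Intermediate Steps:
Mul(Add(-207485, 245693), Add(T, -79782)) = Mul(Add(-207485, 245693), Add(-135749, -79782)) = Mul(38208, -215531) = -8235008448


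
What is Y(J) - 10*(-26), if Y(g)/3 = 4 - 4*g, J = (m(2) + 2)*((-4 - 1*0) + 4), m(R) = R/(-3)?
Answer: 272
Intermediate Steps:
m(R) = -R/3 (m(R) = R*(-1/3) = -R/3)
J = 0 (J = (-1/3*2 + 2)*((-4 - 1*0) + 4) = (-2/3 + 2)*((-4 + 0) + 4) = 4*(-4 + 4)/3 = (4/3)*0 = 0)
Y(g) = 12 - 12*g (Y(g) = 3*(4 - 4*g) = 12 - 12*g)
Y(J) - 10*(-26) = (12 - 12*0) - 10*(-26) = (12 + 0) + 260 = 12 + 260 = 272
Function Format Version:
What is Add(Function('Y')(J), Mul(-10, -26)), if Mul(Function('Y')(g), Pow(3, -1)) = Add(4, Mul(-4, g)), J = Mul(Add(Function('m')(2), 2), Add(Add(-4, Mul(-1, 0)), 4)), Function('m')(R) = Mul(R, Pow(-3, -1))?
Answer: 272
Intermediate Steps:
Function('m')(R) = Mul(Rational(-1, 3), R) (Function('m')(R) = Mul(R, Rational(-1, 3)) = Mul(Rational(-1, 3), R))
J = 0 (J = Mul(Add(Mul(Rational(-1, 3), 2), 2), Add(Add(-4, Mul(-1, 0)), 4)) = Mul(Add(Rational(-2, 3), 2), Add(Add(-4, 0), 4)) = Mul(Rational(4, 3), Add(-4, 4)) = Mul(Rational(4, 3), 0) = 0)
Function('Y')(g) = Add(12, Mul(-12, g)) (Function('Y')(g) = Mul(3, Add(4, Mul(-4, g))) = Add(12, Mul(-12, g)))
Add(Function('Y')(J), Mul(-10, -26)) = Add(Add(12, Mul(-12, 0)), Mul(-10, -26)) = Add(Add(12, 0), 260) = Add(12, 260) = 272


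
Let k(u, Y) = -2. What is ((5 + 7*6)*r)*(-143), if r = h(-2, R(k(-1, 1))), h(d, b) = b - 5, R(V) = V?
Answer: 47047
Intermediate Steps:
h(d, b) = -5 + b
r = -7 (r = -5 - 2 = -7)
((5 + 7*6)*r)*(-143) = ((5 + 7*6)*(-7))*(-143) = ((5 + 42)*(-7))*(-143) = (47*(-7))*(-143) = -329*(-143) = 47047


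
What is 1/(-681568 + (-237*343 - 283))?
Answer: -1/763142 ≈ -1.3104e-6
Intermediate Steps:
1/(-681568 + (-237*343 - 283)) = 1/(-681568 + (-81291 - 283)) = 1/(-681568 - 81574) = 1/(-763142) = -1/763142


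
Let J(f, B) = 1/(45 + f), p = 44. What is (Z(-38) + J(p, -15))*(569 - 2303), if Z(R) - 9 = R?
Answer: 4473720/89 ≈ 50267.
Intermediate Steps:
Z(R) = 9 + R
(Z(-38) + J(p, -15))*(569 - 2303) = ((9 - 38) + 1/(45 + 44))*(569 - 2303) = (-29 + 1/89)*(-1734) = -2580/89*(-1734) = 4473720/89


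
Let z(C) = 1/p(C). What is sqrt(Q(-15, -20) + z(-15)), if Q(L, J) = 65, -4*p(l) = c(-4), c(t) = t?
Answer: sqrt(66) ≈ 8.1240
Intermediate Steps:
p(l) = 1 (p(l) = -1/4*(-4) = 1)
z(C) = 1 (z(C) = 1/1 = 1)
sqrt(Q(-15, -20) + z(-15)) = sqrt(65 + 1) = sqrt(66)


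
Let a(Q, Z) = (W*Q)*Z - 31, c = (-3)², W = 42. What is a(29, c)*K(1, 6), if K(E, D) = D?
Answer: 65586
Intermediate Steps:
c = 9
a(Q, Z) = -31 + 42*Q*Z (a(Q, Z) = (42*Q)*Z - 31 = 42*Q*Z - 31 = -31 + 42*Q*Z)
a(29, c)*K(1, 6) = (-31 + 42*29*9)*6 = (-31 + 10962)*6 = 10931*6 = 65586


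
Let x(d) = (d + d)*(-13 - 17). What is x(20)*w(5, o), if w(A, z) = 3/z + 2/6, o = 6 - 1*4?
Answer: -2200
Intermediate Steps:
o = 2 (o = 6 - 4 = 2)
w(A, z) = ⅓ + 3/z (w(A, z) = 3/z + 2*(⅙) = 3/z + ⅓ = ⅓ + 3/z)
x(d) = -60*d (x(d) = (2*d)*(-30) = -60*d)
x(20)*w(5, o) = (-60*20)*((⅓)*(9 + 2)/2) = -400*11/2 = -1200*11/6 = -2200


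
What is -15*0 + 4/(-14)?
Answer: -2/7 ≈ -0.28571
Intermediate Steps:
-15*0 + 4/(-14) = 0 + 4*(-1/14) = 0 - 2/7 = -2/7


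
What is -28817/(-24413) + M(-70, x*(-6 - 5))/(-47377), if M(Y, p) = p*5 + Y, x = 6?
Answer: 1375028209/1156614701 ≈ 1.1888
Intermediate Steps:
M(Y, p) = Y + 5*p (M(Y, p) = 5*p + Y = Y + 5*p)
-28817/(-24413) + M(-70, x*(-6 - 5))/(-47377) = -28817/(-24413) + (-70 + 5*(6*(-6 - 5)))/(-47377) = -28817*(-1/24413) + (-70 + 5*(6*(-11)))*(-1/47377) = 28817/24413 + (-70 + 5*(-66))*(-1/47377) = 28817/24413 + (-70 - 330)*(-1/47377) = 28817/24413 - 400*(-1/47377) = 28817/24413 + 400/47377 = 1375028209/1156614701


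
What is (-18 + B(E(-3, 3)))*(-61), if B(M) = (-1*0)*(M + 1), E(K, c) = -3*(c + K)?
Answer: 1098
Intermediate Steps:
E(K, c) = -3*K - 3*c (E(K, c) = -3*(K + c) = -3*K - 3*c)
B(M) = 0 (B(M) = 0*(1 + M) = 0)
(-18 + B(E(-3, 3)))*(-61) = (-18 + 0)*(-61) = -18*(-61) = 1098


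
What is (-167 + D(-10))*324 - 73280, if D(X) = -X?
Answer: -124148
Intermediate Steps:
(-167 + D(-10))*324 - 73280 = (-167 - 1*(-10))*324 - 73280 = (-167 + 10)*324 - 73280 = -157*324 - 73280 = -50868 - 73280 = -124148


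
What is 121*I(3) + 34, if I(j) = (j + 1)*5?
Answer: 2454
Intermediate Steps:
I(j) = 5 + 5*j (I(j) = (1 + j)*5 = 5 + 5*j)
121*I(3) + 34 = 121*(5 + 5*3) + 34 = 121*(5 + 15) + 34 = 121*20 + 34 = 2420 + 34 = 2454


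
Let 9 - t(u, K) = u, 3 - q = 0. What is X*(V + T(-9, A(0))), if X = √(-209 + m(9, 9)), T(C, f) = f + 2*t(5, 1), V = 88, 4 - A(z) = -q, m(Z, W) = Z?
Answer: 1030*I*√2 ≈ 1456.6*I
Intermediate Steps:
q = 3 (q = 3 - 1*0 = 3 + 0 = 3)
A(z) = 7 (A(z) = 4 - (-1)*3 = 4 - 1*(-3) = 4 + 3 = 7)
t(u, K) = 9 - u
T(C, f) = 8 + f (T(C, f) = f + 2*(9 - 1*5) = f + 2*(9 - 5) = f + 2*4 = f + 8 = 8 + f)
X = 10*I*√2 (X = √(-209 + 9) = √(-200) = 10*I*√2 ≈ 14.142*I)
X*(V + T(-9, A(0))) = (10*I*√2)*(88 + (8 + 7)) = (10*I*√2)*(88 + 15) = (10*I*√2)*103 = 1030*I*√2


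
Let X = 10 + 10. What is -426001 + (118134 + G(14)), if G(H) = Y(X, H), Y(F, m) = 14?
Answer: -307853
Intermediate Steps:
X = 20
G(H) = 14
-426001 + (118134 + G(14)) = -426001 + (118134 + 14) = -426001 + 118148 = -307853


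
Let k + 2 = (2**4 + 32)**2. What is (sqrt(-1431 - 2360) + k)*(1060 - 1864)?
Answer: -1850808 - 804*I*sqrt(3791) ≈ -1.8508e+6 - 49503.0*I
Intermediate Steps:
k = 2302 (k = -2 + (2**4 + 32)**2 = -2 + (16 + 32)**2 = -2 + 48**2 = -2 + 2304 = 2302)
(sqrt(-1431 - 2360) + k)*(1060 - 1864) = (sqrt(-1431 - 2360) + 2302)*(1060 - 1864) = (sqrt(-3791) + 2302)*(-804) = (I*sqrt(3791) + 2302)*(-804) = (2302 + I*sqrt(3791))*(-804) = -1850808 - 804*I*sqrt(3791)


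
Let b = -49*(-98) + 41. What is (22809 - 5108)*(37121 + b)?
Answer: 742804764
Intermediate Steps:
b = 4843 (b = 4802 + 41 = 4843)
(22809 - 5108)*(37121 + b) = (22809 - 5108)*(37121 + 4843) = 17701*41964 = 742804764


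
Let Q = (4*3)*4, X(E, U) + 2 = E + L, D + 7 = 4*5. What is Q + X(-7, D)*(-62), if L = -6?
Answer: 978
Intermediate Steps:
D = 13 (D = -7 + 4*5 = -7 + 20 = 13)
X(E, U) = -8 + E (X(E, U) = -2 + (E - 6) = -2 + (-6 + E) = -8 + E)
Q = 48 (Q = 12*4 = 48)
Q + X(-7, D)*(-62) = 48 + (-8 - 7)*(-62) = 48 - 15*(-62) = 48 + 930 = 978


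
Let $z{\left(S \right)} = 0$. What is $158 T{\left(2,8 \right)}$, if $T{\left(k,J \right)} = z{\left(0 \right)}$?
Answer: $0$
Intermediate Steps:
$T{\left(k,J \right)} = 0$
$158 T{\left(2,8 \right)} = 158 \cdot 0 = 0$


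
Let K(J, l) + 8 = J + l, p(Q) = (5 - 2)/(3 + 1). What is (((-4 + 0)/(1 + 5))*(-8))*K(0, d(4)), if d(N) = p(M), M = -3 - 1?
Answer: -116/3 ≈ -38.667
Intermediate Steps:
M = -4
p(Q) = 3/4
d(N) = 3/4
K(J, l) = -8 + J + l (K(J, l) = -8 + (J + l) = -8 + J + l)
(((-4 + 0)/(1 + 5))*(-8))*K(0, d(4)) = (((-4 + 0)/(1 + 5))*(-8))*(-8 + 0 + 3/4) = (-4/6*(-8))*(-29/4) = (-4*1/6*(-8))*(-29/4) = -2/3*(-8)*(-29/4) = (16/3)*(-29/4) = -116/3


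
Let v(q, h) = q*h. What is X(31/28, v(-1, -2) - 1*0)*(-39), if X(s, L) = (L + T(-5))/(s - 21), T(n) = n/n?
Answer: 3276/557 ≈ 5.8815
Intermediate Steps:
v(q, h) = h*q
T(n) = 1
X(s, L) = (1 + L)/(-21 + s) (X(s, L) = (L + 1)/(s - 21) = (1 + L)/(-21 + s))
X(31/28, v(-1, -2) - 1*0)*(-39) = ((1 + (-2*(-1) - 1*0))/(-21 + 31/28))*(-39) = ((1 + (2 + 0))/(-21 + 31*(1/28)))*(-39) = ((1 + 2)/(-21 + 31/28))*(-39) = (3/(-557/28))*(-39) = -28/557*3*(-39) = -84/557*(-39) = 3276/557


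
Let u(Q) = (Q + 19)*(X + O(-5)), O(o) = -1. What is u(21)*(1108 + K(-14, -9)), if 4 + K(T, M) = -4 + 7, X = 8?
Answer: 309960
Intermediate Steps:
K(T, M) = -1 (K(T, M) = -4 + (-4 + 7) = -4 + 3 = -1)
u(Q) = 133 + 7*Q (u(Q) = (Q + 19)*(8 - 1) = (19 + Q)*7 = 133 + 7*Q)
u(21)*(1108 + K(-14, -9)) = (133 + 7*21)*(1108 - 1) = (133 + 147)*1107 = 280*1107 = 309960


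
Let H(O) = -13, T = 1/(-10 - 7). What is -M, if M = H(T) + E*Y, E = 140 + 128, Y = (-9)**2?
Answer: -21695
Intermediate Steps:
T = -1/17 (T = 1/(-17) = -1/17 ≈ -0.058824)
Y = 81
E = 268
M = 21695 (M = -13 + 268*81 = -13 + 21708 = 21695)
-M = -1*21695 = -21695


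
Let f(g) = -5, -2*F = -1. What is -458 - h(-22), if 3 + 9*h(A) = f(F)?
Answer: -4114/9 ≈ -457.11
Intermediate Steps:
F = 1/2 (F = -1/2*(-1) = 1/2 ≈ 0.50000)
h(A) = -8/9 (h(A) = -1/3 + (1/9)*(-5) = -1/3 - 5/9 = -8/9)
-458 - h(-22) = -458 - 1*(-8/9) = -458 + 8/9 = -4114/9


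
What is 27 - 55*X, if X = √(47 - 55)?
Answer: 27 - 110*I*√2 ≈ 27.0 - 155.56*I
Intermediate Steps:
X = 2*I*√2 (X = √(-8) = 2*I*√2 ≈ 2.8284*I)
27 - 55*X = 27 - 110*I*√2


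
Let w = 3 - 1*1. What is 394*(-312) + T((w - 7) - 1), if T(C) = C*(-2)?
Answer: -122916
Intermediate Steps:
w = 2 (w = 3 - 1 = 2)
T(C) = -2*C
394*(-312) + T((w - 7) - 1) = 394*(-312) - 2*((2 - 7) - 1) = -122928 - 2*(-5 - 1) = -122928 - 2*(-6) = -122928 + 12 = -122916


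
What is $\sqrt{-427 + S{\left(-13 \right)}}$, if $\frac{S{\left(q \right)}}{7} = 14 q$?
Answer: $9 i \sqrt{21} \approx 41.243 i$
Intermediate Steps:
$S{\left(q \right)} = 98 q$ ($S{\left(q \right)} = 7 \cdot 14 q = 98 q$)
$\sqrt{-427 + S{\left(-13 \right)}} = \sqrt{-427 + 98 \left(-13\right)} = \sqrt{-427 - 1274} = \sqrt{-1701} = 9 i \sqrt{21}$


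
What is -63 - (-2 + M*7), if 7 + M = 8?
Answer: -68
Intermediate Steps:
M = 1 (M = -7 + 8 = 1)
-63 - (-2 + M*7) = -63 - (-2 + 1*7) = -63 - (-2 + 7) = -63 - 1*5 = -63 - 5 = -68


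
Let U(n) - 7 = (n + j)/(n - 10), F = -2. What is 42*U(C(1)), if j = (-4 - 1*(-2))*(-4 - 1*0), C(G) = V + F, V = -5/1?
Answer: 4956/17 ≈ 291.53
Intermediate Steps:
V = -5 (V = -5*1 = -5)
C(G) = -7 (C(G) = -5 - 2 = -7)
j = 8 (j = (-4 + 2)*(-4 + 0) = -2*(-4) = 8)
U(n) = 7 + (8 + n)/(-10 + n) (U(n) = 7 + (n + 8)/(n - 10) = 7 + (8 + n)/(-10 + n))
42*U(C(1)) = 42*(2*(-31 + 4*(-7))/(-10 - 7)) = 42*(2*(-31 - 28)/(-17)) = 42*(2*(-1/17)*(-59)) = 42*(118/17) = 4956/17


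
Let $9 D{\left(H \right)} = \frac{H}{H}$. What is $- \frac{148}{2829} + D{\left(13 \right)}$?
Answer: $\frac{499}{8487} \approx 0.058796$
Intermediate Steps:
$D{\left(H \right)} = \frac{1}{9}$ ($D{\left(H \right)} = \frac{H \frac{1}{H}}{9} = \frac{1}{9} \cdot 1 = \frac{1}{9}$)
$- \frac{148}{2829} + D{\left(13 \right)} = - \frac{148}{2829} + \frac{1}{9} = \frac{499}{8487}$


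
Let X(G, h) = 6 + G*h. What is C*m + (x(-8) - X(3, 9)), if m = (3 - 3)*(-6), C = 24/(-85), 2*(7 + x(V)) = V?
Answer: -44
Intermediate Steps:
x(V) = -7 + V/2
C = -24/85 (C = 24*(-1/85) = -24/85 ≈ -0.28235)
m = 0 (m = 0*(-6) = 0)
C*m + (x(-8) - X(3, 9)) = -24/85*0 + ((-7 + (½)*(-8)) - (6 + 3*9)) = 0 + ((-7 - 4) - (6 + 27)) = 0 + (-11 - 1*33) = 0 + (-11 - 33) = 0 - 44 = -44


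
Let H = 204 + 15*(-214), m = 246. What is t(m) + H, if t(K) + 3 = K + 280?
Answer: -2483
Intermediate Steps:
t(K) = 277 + K (t(K) = -3 + (K + 280) = -3 + (280 + K) = 277 + K)
H = -3006 (H = 204 - 3210 = -3006)
t(m) + H = (277 + 246) - 3006 = 523 - 3006 = -2483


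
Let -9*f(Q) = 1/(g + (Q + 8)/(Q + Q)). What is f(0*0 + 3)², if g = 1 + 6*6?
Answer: 4/488601 ≈ 8.1866e-6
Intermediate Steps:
g = 37 (g = 1 + 36 = 37)
f(Q) = -1/(9*(37 + (8 + Q)/(2*Q))) (f(Q) = -1/(9*(37 + (Q + 8)/(Q + Q))) = -1/(9*(37 + (8 + Q)/((2*Q)))) = -1/(9*(37 + (8 + Q)*(1/(2*Q)))) = -1/(9*(37 + (8 + Q)/(2*Q))))
f(0*0 + 3)² = (-2*(0*0 + 3)/(72 + 675*(0*0 + 3)))² = (-2*(0 + 3)/(72 + 675*(0 + 3)))² = (-2*3/(72 + 675*3))² = (-2*3/(72 + 2025))² = (-2*3/2097)² = (-2*3*1/2097)² = (-2/699)² = 4/488601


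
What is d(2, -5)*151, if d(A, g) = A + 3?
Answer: 755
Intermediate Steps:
d(A, g) = 3 + A
d(2, -5)*151 = (3 + 2)*151 = 5*151 = 755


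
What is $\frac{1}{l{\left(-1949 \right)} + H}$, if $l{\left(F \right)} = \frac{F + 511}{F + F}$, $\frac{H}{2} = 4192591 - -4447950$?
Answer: $\frac{1949}{33680829537} \approx 5.7867 \cdot 10^{-8}$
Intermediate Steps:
$H = 17281082$ ($H = 2 \left(4192591 - -4447950\right) = 2 \left(4192591 + 4447950\right) = 2 \cdot 8640541 = 17281082$)
$l{\left(F \right)} = \frac{511 + F}{2 F}$
$\frac{1}{l{\left(-1949 \right)} + H} = \frac{1}{\frac{511 - 1949}{2 \left(-1949\right)} + 17281082} = \frac{1}{\frac{1}{2} \left(- \frac{1}{1949}\right) \left(-1438\right) + 17281082} = \frac{1}{\frac{719}{1949} + 17281082} = \frac{1}{\frac{33680829537}{1949}} = \frac{1949}{33680829537}$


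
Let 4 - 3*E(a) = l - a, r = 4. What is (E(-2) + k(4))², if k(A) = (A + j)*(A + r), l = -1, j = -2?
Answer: 289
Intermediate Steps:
k(A) = (-2 + A)*(4 + A) (k(A) = (A - 2)*(A + 4) = (-2 + A)*(4 + A))
E(a) = 5/3 + a/3 (E(a) = 4/3 - (-1 - a)/3 = 4/3 + (⅓ + a/3) = 5/3 + a/3)
(E(-2) + k(4))² = ((5/3 + (⅓)*(-2)) + (-8 + 4² + 2*4))² = ((5/3 - ⅔) + (-8 + 16 + 8))² = (1 + 16)² = 17² = 289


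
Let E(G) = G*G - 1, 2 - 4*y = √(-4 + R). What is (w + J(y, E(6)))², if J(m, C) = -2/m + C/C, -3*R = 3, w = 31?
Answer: 64*(-31*I + 56*√5)/(-I + 4*√5) ≈ 909.43 - 120.14*I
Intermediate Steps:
R = -1 (R = -⅓*3 = -1)
y = ½ - I*√5/4 (y = ½ - √(-4 - 1)/4 = ½ - I*√5/4 ≈ 0.5 - 0.55902*I)
E(G) = -1 + G² (E(G) = G² - 1 = -1 + G²)
J(m, C) = 1 - 2/m (J(m, C) = -2/m + 1 = 1 - 2/m)
(w + J(y, E(6)))² = (31 + (-2 + (½ - I*√5/4))/(½ - I*√5/4))² = (31 + (-3/2 - I*√5/4)/(½ - I*√5/4))²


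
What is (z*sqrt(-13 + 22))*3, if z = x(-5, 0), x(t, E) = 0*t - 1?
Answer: -9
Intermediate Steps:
x(t, E) = -1 (x(t, E) = 0 - 1 = -1)
z = -1
(z*sqrt(-13 + 22))*3 = -sqrt(-13 + 22)*3 = -sqrt(9)*3 = -1*3*3 = -3*3 = -9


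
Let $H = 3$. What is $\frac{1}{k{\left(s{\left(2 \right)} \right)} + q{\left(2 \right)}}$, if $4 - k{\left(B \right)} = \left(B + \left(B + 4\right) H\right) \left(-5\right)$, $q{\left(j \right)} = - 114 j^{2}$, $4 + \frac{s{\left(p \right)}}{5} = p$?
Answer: $- \frac{1}{592} \approx -0.0016892$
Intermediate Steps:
$s{\left(p \right)} = -20 + 5 p$
$k{\left(B \right)} = 64 + 20 B$ ($k{\left(B \right)} = 4 - \left(B + \left(B + 4\right) 3\right) \left(-5\right) = 4 - \left(B + \left(4 + B\right) 3\right) \left(-5\right) = 4 - \left(B + \left(12 + 3 B\right)\right) \left(-5\right) = 4 - \left(12 + 4 B\right) \left(-5\right) = 4 - \left(-60 - 20 B\right) = 4 + \left(60 + 20 B\right) = 64 + 20 B$)
$\frac{1}{k{\left(s{\left(2 \right)} \right)} + q{\left(2 \right)}} = \frac{1}{\left(64 + 20 \left(-20 + 5 \cdot 2\right)\right) - 114 \cdot 2^{2}} = \frac{1}{\left(64 + 20 \left(-20 + 10\right)\right) - 456} = \frac{1}{\left(64 + 20 \left(-10\right)\right) - 456} = \frac{1}{\left(64 - 200\right) - 456} = \frac{1}{-136 - 456} = \frac{1}{-592} = - \frac{1}{592}$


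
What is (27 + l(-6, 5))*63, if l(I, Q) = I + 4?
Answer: 1575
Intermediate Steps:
l(I, Q) = 4 + I
(27 + l(-6, 5))*63 = (27 + (4 - 6))*63 = (27 - 2)*63 = 25*63 = 1575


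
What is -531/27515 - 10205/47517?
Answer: -306022102/1307430255 ≈ -0.23406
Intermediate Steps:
-531/27515 - 10205/47517 = -306022102/1307430255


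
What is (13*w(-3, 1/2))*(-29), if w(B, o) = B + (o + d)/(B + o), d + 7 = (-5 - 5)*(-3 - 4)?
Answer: 53534/5 ≈ 10707.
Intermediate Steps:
d = 63 (d = -7 + (-5 - 5)*(-3 - 4) = -7 - 10*(-7) = -7 + 70 = 63)
w(B, o) = B + (63 + o)/(B + o) (w(B, o) = B + (o + 63)/(B + o) = B + (63 + o)/(B + o))
(13*w(-3, 1/2))*(-29) = (13*((63 + 1/2 + (-3)**2 - 3/2)/(-3 + 1/2)))*(-29) = (13*((63 + 1/2 + 9 - 3*1/2)/(-3 + 1/2)))*(-29) = (13*((63 + 1/2 + 9 - 3/2)/(-5/2)))*(-29) = (13*(-2/5*71))*(-29) = (13*(-142/5))*(-29) = -1846/5*(-29) = 53534/5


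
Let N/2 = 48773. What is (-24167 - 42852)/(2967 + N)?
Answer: -67019/100513 ≈ -0.66677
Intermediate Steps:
N = 97546 (N = 2*48773 = 97546)
(-24167 - 42852)/(2967 + N) = (-24167 - 42852)/(2967 + 97546) = -67019/100513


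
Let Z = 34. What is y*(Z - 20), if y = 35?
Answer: 490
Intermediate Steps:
y*(Z - 20) = 35*(34 - 20) = 35*14 = 490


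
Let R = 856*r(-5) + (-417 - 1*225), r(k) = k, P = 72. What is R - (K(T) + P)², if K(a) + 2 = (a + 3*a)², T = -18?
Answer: -27609438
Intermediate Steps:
K(a) = -2 + 16*a² (K(a) = -2 + (a + 3*a)² = -2 + (4*a)² = -2 + 16*a²)
R = -4922 (R = 856*(-5) + (-417 - 1*225) = -4280 + (-417 - 225) = -4280 - 642 = -4922)
R - (K(T) + P)² = -4922 - ((-2 + 16*(-18)²) + 72)² = -4922 - ((-2 + 16*324) + 72)² = -4922 - ((-2 + 5184) + 72)² = -4922 - (5182 + 72)² = -4922 - 1*5254² = -4922 - 1*27604516 = -4922 - 27604516 = -27609438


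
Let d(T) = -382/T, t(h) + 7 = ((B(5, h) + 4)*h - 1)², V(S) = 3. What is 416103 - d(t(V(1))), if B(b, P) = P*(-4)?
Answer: 128576018/309 ≈ 4.1610e+5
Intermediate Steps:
B(b, P) = -4*P
t(h) = -7 + (-1 + h*(4 - 4*h))² (t(h) = -7 + ((-4*h + 4)*h - 1)² = -7 + ((4 - 4*h)*h - 1)² = -7 + (h*(4 - 4*h) - 1)² = -7 + (-1 + h*(4 - 4*h))²)
416103 - d(t(V(1))) = 416103 - (-382)/(-7 + (-1 - 4*3² + 4*3)²) = 416103 - (-382)/(-7 + (-1 - 4*9 + 12)²) = 416103 - (-382)/(-7 + (-1 - 36 + 12)²) = 416103 - (-382)/(-7 + (-25)²) = 416103 - (-382)/(-7 + 625) = 416103 - (-382)/618 = 416103 - 1*(-191/309) = 416103 + 191/309 = 128576018/309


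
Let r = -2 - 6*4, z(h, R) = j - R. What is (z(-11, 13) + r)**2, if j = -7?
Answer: 2116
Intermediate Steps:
z(h, R) = -7 - R
r = -26 (r = -2 - 24 = -26)
(z(-11, 13) + r)**2 = ((-7 - 1*13) - 26)**2 = ((-7 - 13) - 26)**2 = (-20 - 26)**2 = (-46)**2 = 2116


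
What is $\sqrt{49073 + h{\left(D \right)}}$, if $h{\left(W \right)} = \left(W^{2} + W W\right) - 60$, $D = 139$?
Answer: $\sqrt{87655} \approx 296.07$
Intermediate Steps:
$h{\left(W \right)} = -60 + 2 W^{2}$ ($h{\left(W \right)} = \left(W^{2} + W^{2}\right) - 60 = 2 W^{2} - 60 = -60 + 2 W^{2}$)
$\sqrt{49073 + h{\left(D \right)}} = \sqrt{49073 - \left(60 - 2 \cdot 139^{2}\right)} = \sqrt{49073 + \left(-60 + 2 \cdot 19321\right)} = \sqrt{49073 + \left(-60 + 38642\right)} = \sqrt{49073 + 38582} = \sqrt{87655}$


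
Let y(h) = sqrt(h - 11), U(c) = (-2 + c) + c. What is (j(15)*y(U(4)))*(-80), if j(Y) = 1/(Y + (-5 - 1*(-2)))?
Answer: -20*I*sqrt(5)/3 ≈ -14.907*I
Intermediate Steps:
U(c) = -2 + 2*c
y(h) = sqrt(-11 + h)
j(Y) = 1/(-3 + Y) (j(Y) = 1/(Y + (-5 + 2)) = 1/(Y - 3) = 1/(-3 + Y))
(j(15)*y(U(4)))*(-80) = (sqrt(-11 + (-2 + 2*4))/(-3 + 15))*(-80) = (sqrt(-11 + (-2 + 8))/12)*(-80) = (sqrt(-11 + 6)/12)*(-80) = (sqrt(-5)/12)*(-80) = ((I*sqrt(5))/12)*(-80) = (I*sqrt(5)/12)*(-80) = -20*I*sqrt(5)/3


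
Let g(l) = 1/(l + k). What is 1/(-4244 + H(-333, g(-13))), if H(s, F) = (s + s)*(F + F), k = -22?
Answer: -35/147208 ≈ -0.00023776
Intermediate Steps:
g(l) = 1/(-22 + l) (g(l) = 1/(l - 22) = 1/(-22 + l))
H(s, F) = 4*F*s (H(s, F) = (2*s)*(2*F) = 4*F*s)
1/(-4244 + H(-333, g(-13))) = 1/(-4244 + 4*(-333)/(-22 - 13)) = 1/(-4244 + 4*(-333)/(-35)) = 1/(-4244 + 4*(-1/35)*(-333)) = 1/(-4244 + 1332/35) = 1/(-147208/35) = -35/147208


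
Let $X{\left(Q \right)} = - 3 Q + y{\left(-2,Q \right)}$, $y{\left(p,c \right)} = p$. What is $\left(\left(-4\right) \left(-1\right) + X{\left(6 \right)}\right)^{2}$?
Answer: $256$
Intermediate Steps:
$X{\left(Q \right)} = -2 - 3 Q$ ($X{\left(Q \right)} = - 3 Q - 2 = -2 - 3 Q$)
$\left(\left(-4\right) \left(-1\right) + X{\left(6 \right)}\right)^{2} = \left(\left(-4\right) \left(-1\right) - 20\right)^{2} = \left(4 - 20\right)^{2} = \left(-16\right)^{2} = 256$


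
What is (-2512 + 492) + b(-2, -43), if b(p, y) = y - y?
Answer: -2020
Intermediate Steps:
b(p, y) = 0
(-2512 + 492) + b(-2, -43) = (-2512 + 492) + 0 = -2020 + 0 = -2020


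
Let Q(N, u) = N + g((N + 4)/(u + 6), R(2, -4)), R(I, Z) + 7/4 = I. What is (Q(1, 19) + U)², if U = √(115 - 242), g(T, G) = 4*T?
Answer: -3094/25 + 18*I*√127/5 ≈ -123.76 + 40.57*I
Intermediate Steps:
R(I, Z) = -7/4 + I
Q(N, u) = N + 4*(4 + N)/(6 + u) (Q(N, u) = N + 4*((N + 4)/(u + 6)) = N + 4*((4 + N)/(6 + u)) = N + 4*(4 + N)/(6 + u))
U = I*√127 (U = √(-127) = I*√127 ≈ 11.269*I)
(Q(1, 19) + U)² = ((16 + 10*1 + 1*19)/(6 + 19) + I*√127)² = ((16 + 10 + 19)/25 + I*√127)² = ((1/25)*45 + I*√127)² = (9/5 + I*√127)²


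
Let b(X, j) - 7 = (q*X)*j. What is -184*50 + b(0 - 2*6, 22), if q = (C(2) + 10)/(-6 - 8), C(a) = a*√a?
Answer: -63031/7 + 264*√2/7 ≈ -8951.1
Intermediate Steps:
C(a) = a^(3/2)
q = -5/7 - √2/7 (q = (2^(3/2) + 10)/(-6 - 8) = (2*√2 + 10)/(-14) = (10 + 2*√2)*(-1/14) = -5/7 - √2/7 ≈ -0.91632)
b(X, j) = 7 + X*j*(-5/7 - √2/7) (b(X, j) = 7 + ((-5/7 - √2/7)*X)*j = 7 + (X*(-5/7 - √2/7))*j = 7 + X*j*(-5/7 - √2/7))
-184*50 + b(0 - 2*6, 22) = -184*50 + (7 - ⅐*(0 - 2*6)*22*(5 + √2)) = -9200 + (7 - ⅐*(0 - 12)*22*(5 + √2)) = -9200 + (7 - ⅐*(-12)*22*(5 + √2)) = -9200 + (7 + (1320/7 + 264*√2/7)) = -9200 + (1369/7 + 264*√2/7) = -63031/7 + 264*√2/7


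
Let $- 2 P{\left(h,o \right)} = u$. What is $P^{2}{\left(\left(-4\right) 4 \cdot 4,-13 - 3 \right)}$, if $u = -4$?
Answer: $4$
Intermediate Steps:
$P{\left(h,o \right)} = 2$ ($P{\left(h,o \right)} = \left(- \frac{1}{2}\right) \left(-4\right) = 2$)
$P^{2}{\left(\left(-4\right) 4 \cdot 4,-13 - 3 \right)} = 2^{2} = 4$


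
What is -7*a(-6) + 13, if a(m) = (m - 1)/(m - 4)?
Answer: 81/10 ≈ 8.1000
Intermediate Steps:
a(m) = (-1 + m)/(-4 + m)
-7*a(-6) + 13 = -7*(-1 - 6)/(-4 - 6) + 13 = -7*(-7)/(-10) + 13 = -(-7)*(-7)/10 + 13 = -7*7/10 + 13 = -49/10 + 13 = 81/10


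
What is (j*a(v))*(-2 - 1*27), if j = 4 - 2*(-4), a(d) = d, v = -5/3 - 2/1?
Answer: 1276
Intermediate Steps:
v = -11/3 (v = -5*⅓ - 2*1 = -5/3 - 2 = -11/3 ≈ -3.6667)
j = 12 (j = 4 + 8 = 12)
(j*a(v))*(-2 - 1*27) = (12*(-11/3))*(-2 - 1*27) = -44*(-2 - 27) = -44*(-29) = 1276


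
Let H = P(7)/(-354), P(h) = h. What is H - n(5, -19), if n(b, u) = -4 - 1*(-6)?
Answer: -715/354 ≈ -2.0198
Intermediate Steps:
n(b, u) = 2 (n(b, u) = -4 + 6 = 2)
H = -7/354 (H = 7/(-354) = 7*(-1/354) = -7/354 ≈ -0.019774)
H - n(5, -19) = -7/354 - 1*2 = -7/354 - 2 = -715/354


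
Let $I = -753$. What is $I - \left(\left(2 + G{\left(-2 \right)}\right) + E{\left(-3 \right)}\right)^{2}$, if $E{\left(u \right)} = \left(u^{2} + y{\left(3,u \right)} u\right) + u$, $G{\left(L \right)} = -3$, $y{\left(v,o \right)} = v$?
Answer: $-769$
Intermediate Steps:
$E{\left(u \right)} = u^{2} + 4 u$ ($E{\left(u \right)} = \left(u^{2} + 3 u\right) + u = u^{2} + 4 u$)
$I - \left(\left(2 + G{\left(-2 \right)}\right) + E{\left(-3 \right)}\right)^{2} = -753 - \left(\left(2 - 3\right) - 3 \left(4 - 3\right)\right)^{2} = -753 - \left(-1 - 3\right)^{2} = -753 - \left(-4\right)^{2} = -753 - 16 = -769$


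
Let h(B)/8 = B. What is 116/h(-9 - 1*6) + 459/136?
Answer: 289/120 ≈ 2.4083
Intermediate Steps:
h(B) = 8*B
116/h(-9 - 1*6) + 459/136 = 116/((8*(-9 - 1*6))) + 459/136 = 116/((8*(-9 - 6))) + 459*(1/136) = 116/((8*(-15))) + 27/8 = 116/(-120) + 27/8 = 116*(-1/120) + 27/8 = -29/30 + 27/8 = 289/120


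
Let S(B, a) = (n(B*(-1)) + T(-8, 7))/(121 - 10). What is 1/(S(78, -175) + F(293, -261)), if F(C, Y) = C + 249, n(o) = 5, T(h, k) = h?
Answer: 37/20053 ≈ 0.0018451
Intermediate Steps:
F(C, Y) = 249 + C
S(B, a) = -1/37 (S(B, a) = (5 - 8)/(121 - 10) = -3/111 = -3*1/111 = -1/37)
1/(S(78, -175) + F(293, -261)) = 1/(-1/37 + (249 + 293)) = 1/(-1/37 + 542) = 1/(20053/37) = 37/20053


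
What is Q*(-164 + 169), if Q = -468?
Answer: -2340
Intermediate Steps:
Q*(-164 + 169) = -468*(-164 + 169) = -468*5 = -2340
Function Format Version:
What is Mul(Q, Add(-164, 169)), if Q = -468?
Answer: -2340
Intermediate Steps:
Mul(Q, Add(-164, 169)) = Mul(-468, Add(-164, 169)) = Mul(-468, 5) = -2340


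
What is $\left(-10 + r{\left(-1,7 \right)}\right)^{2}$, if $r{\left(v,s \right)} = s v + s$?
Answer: $100$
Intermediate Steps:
$r{\left(v,s \right)} = s + s v$
$\left(-10 + r{\left(-1,7 \right)}\right)^{2} = \left(-10 + 7 \left(1 - 1\right)\right)^{2} = \left(-10 + 7 \cdot 0\right)^{2} = \left(-10 + 0\right)^{2} = \left(-10\right)^{2} = 100$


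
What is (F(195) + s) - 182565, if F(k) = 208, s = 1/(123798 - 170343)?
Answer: -8487806566/46545 ≈ -1.8236e+5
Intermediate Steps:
s = -1/46545 (s = 1/(-46545) = -1/46545 ≈ -2.1485e-5)
(F(195) + s) - 182565 = (208 - 1/46545) - 182565 = 9681359/46545 - 182565 = -8487806566/46545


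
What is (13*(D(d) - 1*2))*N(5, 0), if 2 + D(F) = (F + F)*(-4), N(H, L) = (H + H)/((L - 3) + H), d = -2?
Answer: 780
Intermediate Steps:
N(H, L) = 2*H/(-3 + H + L) (N(H, L) = (2*H)/((-3 + L) + H) = (2*H)/(-3 + H + L) = 2*H/(-3 + H + L))
D(F) = -2 - 8*F (D(F) = -2 + (F + F)*(-4) = -2 + (2*F)*(-4) = -2 - 8*F)
(13*(D(d) - 1*2))*N(5, 0) = (13*((-2 - 8*(-2)) - 1*2))*(2*5/(-3 + 5 + 0)) = (13*((-2 + 16) - 2))*(2*5/2) = (13*(14 - 2))*(2*5*(½)) = (13*12)*5 = 156*5 = 780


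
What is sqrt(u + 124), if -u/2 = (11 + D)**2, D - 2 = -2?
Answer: I*sqrt(118) ≈ 10.863*I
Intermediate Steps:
D = 0 (D = 2 - 2 = 0)
u = -242 (u = -2*(11 + 0)**2 = -2*11**2 = -2*121 = -242)
sqrt(u + 124) = sqrt(-242 + 124) = sqrt(-118) = I*sqrt(118)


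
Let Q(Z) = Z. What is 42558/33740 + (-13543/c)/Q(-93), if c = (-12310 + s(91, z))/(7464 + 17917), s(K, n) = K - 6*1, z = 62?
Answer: -1154922969827/3835984950 ≈ -301.08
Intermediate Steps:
s(K, n) = -6 + K (s(K, n) = K - 6 = -6 + K)
c = -12225/25381 (c = (-12310 + (-6 + 91))/(7464 + 17917) = (-12310 + 85)/25381 = -12225*1/25381 = -12225/25381 ≈ -0.48166)
42558/33740 + (-13543/c)/Q(-93) = 42558/33740 - 13543/(-12225/25381)/(-93) = 42558*(1/33740) - 13543*(-25381/12225)*(-1/93) = 21279/16870 + (343734883/12225)*(-1/93) = 21279/16870 - 343734883/1136925 = -1154922969827/3835984950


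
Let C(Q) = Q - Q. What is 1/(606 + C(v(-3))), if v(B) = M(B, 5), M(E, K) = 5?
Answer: 1/606 ≈ 0.0016502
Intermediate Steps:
v(B) = 5
C(Q) = 0
1/(606 + C(v(-3))) = 1/(606 + 0) = 1/606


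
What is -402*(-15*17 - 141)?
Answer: 159192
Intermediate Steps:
-402*(-15*17 - 141) = -402*(-255 - 141) = -402*(-396) = 159192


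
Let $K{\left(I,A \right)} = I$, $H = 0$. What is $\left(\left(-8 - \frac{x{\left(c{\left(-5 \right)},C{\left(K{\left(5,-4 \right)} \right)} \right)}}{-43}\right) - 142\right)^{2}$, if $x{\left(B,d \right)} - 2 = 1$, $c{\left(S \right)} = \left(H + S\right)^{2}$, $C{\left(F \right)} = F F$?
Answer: $\frac{41563809}{1849} \approx 22479.0$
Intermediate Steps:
$C{\left(F \right)} = F^{2}$
$c{\left(S \right)} = S^{2}$ ($c{\left(S \right)} = \left(0 + S\right)^{2} = S^{2}$)
$x{\left(B,d \right)} = 3$ ($x{\left(B,d \right)} = 2 + 1 = 3$)
$\left(\left(-8 - \frac{x{\left(c{\left(-5 \right)},C{\left(K{\left(5,-4 \right)} \right)} \right)}}{-43}\right) - 142\right)^{2} = \left(\left(-8 - \frac{3}{-43}\right) - 142\right)^{2} = \left(\left(-8 - 3 \left(- \frac{1}{43}\right)\right) - 142\right)^{2} = \left(\left(-8 - - \frac{3}{43}\right) - 142\right)^{2} = \left(\left(-8 + \frac{3}{43}\right) - 142\right)^{2} = \left(- \frac{341}{43} - 142\right)^{2} = \left(- \frac{6447}{43}\right)^{2} = \frac{41563809}{1849}$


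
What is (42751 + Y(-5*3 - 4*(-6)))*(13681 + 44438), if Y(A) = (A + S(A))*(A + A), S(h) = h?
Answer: 2503475925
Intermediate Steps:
Y(A) = 4*A² (Y(A) = (A + A)*(A + A) = (2*A)*(2*A) = 4*A²)
(42751 + Y(-5*3 - 4*(-6)))*(13681 + 44438) = (42751 + 4*(-5*3 - 4*(-6))²)*(13681 + 44438) = (42751 + 4*(-15 + 24)²)*58119 = (42751 + 4*9²)*58119 = (42751 + 4*81)*58119 = (42751 + 324)*58119 = 43075*58119 = 2503475925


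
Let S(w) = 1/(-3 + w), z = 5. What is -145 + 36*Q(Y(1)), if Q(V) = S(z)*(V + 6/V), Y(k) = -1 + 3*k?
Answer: -55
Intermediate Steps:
Q(V) = V/2 + 3/V (Q(V) = (V + 6/V)/(-3 + 5) = (V + 6/V)/2 = V/2 + 3/V)
-145 + 36*Q(Y(1)) = -145 + 36*((-1 + 3*1)/2 + 3/(-1 + 3*1)) = -145 + 36*((-1 + 3)/2 + 3/(-1 + 3)) = -145 + 36*((½)*2 + 3/2) = -145 + 36*(1 + 3*(½)) = -145 + 36*(1 + 3/2) = -145 + 36*(5/2) = -145 + 90 = -55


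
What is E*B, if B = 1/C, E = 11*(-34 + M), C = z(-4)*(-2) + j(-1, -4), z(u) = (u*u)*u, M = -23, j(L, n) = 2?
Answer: -627/130 ≈ -4.8231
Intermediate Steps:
z(u) = u³ (z(u) = u²*u = u³)
C = 130 (C = (-4)³*(-2) + 2 = -64*(-2) + 2 = 128 + 2 = 130)
E = -627 (E = 11*(-34 - 23) = 11*(-57) = -627)
B = 1/130 ≈ 0.0076923
E*B = -627*1/130 = -627/130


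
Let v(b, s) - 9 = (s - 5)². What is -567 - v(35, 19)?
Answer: -772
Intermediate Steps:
v(b, s) = 9 + (-5 + s)² (v(b, s) = 9 + (s - 5)² = 9 + (-5 + s)²)
-567 - v(35, 19) = -567 - (9 + (-5 + 19)²) = -567 - (9 + 14²) = -567 - (9 + 196) = -567 - 1*205 = -567 - 205 = -772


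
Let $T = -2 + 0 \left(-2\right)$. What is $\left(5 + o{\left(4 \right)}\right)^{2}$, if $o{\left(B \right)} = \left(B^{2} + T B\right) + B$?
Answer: $289$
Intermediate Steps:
$T = -2$ ($T = -2 + 0 = -2$)
$o{\left(B \right)} = B^{2} - B$ ($o{\left(B \right)} = \left(B^{2} - 2 B\right) + B = B^{2} - B$)
$\left(5 + o{\left(4 \right)}\right)^{2} = \left(5 + 4 \left(-1 + 4\right)\right)^{2} = \left(5 + 4 \cdot 3\right)^{2} = \left(5 + 12\right)^{2} = 17^{2} = 289$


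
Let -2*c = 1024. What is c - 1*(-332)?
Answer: -180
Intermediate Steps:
c = -512 (c = -½*1024 = -512)
c - 1*(-332) = -512 - 1*(-332) = -512 + 332 = -180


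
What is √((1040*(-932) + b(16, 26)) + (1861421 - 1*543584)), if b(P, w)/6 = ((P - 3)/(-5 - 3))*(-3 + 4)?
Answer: √1394189/2 ≈ 590.38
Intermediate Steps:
b(P, w) = 9/4 - 3*P/4 (b(P, w) = 6*(((P - 3)/(-5 - 3))*(-3 + 4)) = 6*(((-3 + P)/(-8))*1) = 6*(((-3 + P)*(-⅛))*1) = 6*((3/8 - P/8)*1) = 6*(3/8 - P/8) = 9/4 - 3*P/4)
√((1040*(-932) + b(16, 26)) + (1861421 - 1*543584)) = √((1040*(-932) + (9/4 - ¾*16)) + (1861421 - 1*543584)) = √((-969280 + (9/4 - 12)) + (1861421 - 543584)) = √((-969280 - 39/4) + 1317837) = √(-3877159/4 + 1317837) = √(1394189/4) = √1394189/2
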